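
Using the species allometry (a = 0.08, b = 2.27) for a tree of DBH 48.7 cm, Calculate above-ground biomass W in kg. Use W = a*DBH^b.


Formula: W = a * DBH^b  (allometric power law)
DBH^b = 48.7^2.27 = 6771.5914
W = 0.08 * 6771.5914 = 541.7 kg

541.7


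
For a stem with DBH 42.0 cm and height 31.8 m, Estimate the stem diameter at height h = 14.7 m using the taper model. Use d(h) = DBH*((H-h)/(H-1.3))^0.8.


Taper: d(h) = DBH * ((H - h) / (H - 1.3))^0.8
Numerator = H - h = 31.8 - 14.7 = 17.1 m
Denominator = H - 1.3 = 31.8 - 1.3 = 30.5 m
Ratio = 17.1 / 30.5 = 0.56066
d = 42.0 * 0.56066^0.8 = 26.4 cm

26.4


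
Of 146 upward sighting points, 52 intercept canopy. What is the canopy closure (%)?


Formula: Canopy closure = covered points / total points * 100
Closure = 52 / 146 * 100
Closure = 0.3562 * 100 = 35.6%

35.6


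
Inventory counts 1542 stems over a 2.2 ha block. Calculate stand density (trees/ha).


Formula: Stand Density = N_trees / Area_ha
Density = 1542 trees / 2.2 ha
Density = 701 trees/ha

701


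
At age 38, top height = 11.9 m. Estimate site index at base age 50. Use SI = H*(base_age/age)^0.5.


Formula: SI = H_dom * (base_age / age)^0.5
Age ratio = 50 / 38 = 1.31579
sqrt(age_ratio) = 1.14708
SI = 11.9 * 1.14708 = 13.7 m

13.7


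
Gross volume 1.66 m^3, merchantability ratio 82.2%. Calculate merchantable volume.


Formula: MV = V_total * (merchantable_pct / 100)
Merchantable fraction = 82.2% / 100 = 0.822
MV = 1.66 m^3 * 0.822 = 1.365 m^3

1.365


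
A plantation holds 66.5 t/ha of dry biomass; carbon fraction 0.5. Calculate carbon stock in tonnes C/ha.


Formula: Carbon Stock = Biomass * Carbon Fraction
C = 66.5 t/ha * 0.5
C = 33.3 t C/ha

33.3


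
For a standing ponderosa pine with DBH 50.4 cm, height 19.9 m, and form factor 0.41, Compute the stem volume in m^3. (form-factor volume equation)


Formula: V = pi * (DBH/200)^2 * H * ff
Radius = DBH/200 = 50.4/200 = 0.252 m
Radius^2 = 0.252^2 = 0.063504 m^2
V = pi * 0.063504 * 19.9 * 0.41
V = 1.628 m^3

1.628


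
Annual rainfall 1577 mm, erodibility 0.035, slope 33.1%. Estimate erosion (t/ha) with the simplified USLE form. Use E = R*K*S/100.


Formula: E = R * K * S / 100  (simplified USLE)
R * K = 1577 * 0.035 = 55.195
E = 55.195 * 33.1 / 100 = 18.27 t/ha

18.27


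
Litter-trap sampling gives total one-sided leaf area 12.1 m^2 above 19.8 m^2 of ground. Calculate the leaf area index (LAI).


Formula: LAI = total leaf area / ground area  (dimensionless)
LAI = 12.1 m^2 / 19.8 m^2
LAI = 0.61

0.61


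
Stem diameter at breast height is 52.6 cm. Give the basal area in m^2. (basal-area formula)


Formula: BA = pi * (DBH/2)^2 / 10000  (cm^2 to m^2)
Radius = DBH/2 = 52.6/2 = 26.3 cm
BA = pi * 26.3^2 / 10000
   = 2173.0082 cm^2 / 10000
   = 0.2173 m^2

0.2173


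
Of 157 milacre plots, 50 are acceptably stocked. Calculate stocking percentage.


Formula: Stocking % = stocked plots / total plots * 100
Stocking = 50 / 157 * 100
Stocking = 0.3185 * 100 = 31.8%

31.8


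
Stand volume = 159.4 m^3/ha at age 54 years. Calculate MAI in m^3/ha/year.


Formula: MAI = Total Volume / Stand Age
MAI = 159.4 m^3/ha / 54 years
MAI = 2.95 m^3/ha/year

2.95


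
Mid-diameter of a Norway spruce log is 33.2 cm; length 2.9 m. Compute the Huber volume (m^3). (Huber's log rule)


Huber: V = Am * L,  Am = pi*(Dm/200)^2
Am = pi*(33.2/200)^2 = 0.08657 m^2
V = 0.08657*2.9 = 0.2511 m^3

0.2511


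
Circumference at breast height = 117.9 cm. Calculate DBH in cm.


Formula: DBH = C / pi
DBH = 117.9 / pi
pi = 3.14159...
DBH = 37.5 cm

37.5


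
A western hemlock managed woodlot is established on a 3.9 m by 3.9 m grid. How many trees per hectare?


Formula: TPH = 10000 m^2/ha / (spacing_x * spacing_y)
Area per tree = 3.9 m * 3.9 m = 15.21 m^2
TPH = 10000 / 15.21 = 657 trees/ha

657


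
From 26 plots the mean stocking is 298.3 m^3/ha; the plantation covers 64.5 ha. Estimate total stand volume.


Formula: Total Volume = Mean Volume per ha * Total Area
Total Volume = 298.3 m^3/ha * 64.5 ha
Total Volume = 19240 m^3

19240


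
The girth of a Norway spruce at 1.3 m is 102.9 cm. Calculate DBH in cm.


Formula: DBH = C / pi
DBH = 102.9 / pi
pi = 3.14159...
DBH = 32.8 cm

32.8


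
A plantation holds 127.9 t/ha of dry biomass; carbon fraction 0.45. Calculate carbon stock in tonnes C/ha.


Formula: Carbon Stock = Biomass * Carbon Fraction
C = 127.9 t/ha * 0.45
C = 57.6 t C/ha

57.6


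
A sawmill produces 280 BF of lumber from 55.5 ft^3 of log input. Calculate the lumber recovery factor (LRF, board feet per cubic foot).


Formula: LRF = Lumber Output (BF) / Log Input (ft^3)
LRF = 280 BF / 55.5 ft^3
LRF = 5.05 BF/ft^3

5.05


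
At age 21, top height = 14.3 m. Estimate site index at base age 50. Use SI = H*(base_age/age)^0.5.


Formula: SI = H_dom * (base_age / age)^0.5
Age ratio = 50 / 21 = 2.38095
sqrt(age_ratio) = 1.54303
SI = 14.3 * 1.54303 = 22.1 m

22.1


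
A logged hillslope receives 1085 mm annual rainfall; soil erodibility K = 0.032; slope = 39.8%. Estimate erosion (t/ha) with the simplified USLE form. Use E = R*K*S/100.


Formula: E = R * K * S / 100  (simplified USLE)
R * K = 1085 * 0.032 = 34.72
E = 34.72 * 39.8 / 100 = 13.82 t/ha

13.82


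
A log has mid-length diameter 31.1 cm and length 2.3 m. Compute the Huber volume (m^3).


Huber: V = Am * L,  Am = pi*(Dm/200)^2
Am = pi*(31.1/200)^2 = 0.075964 m^2
V = 0.075964*2.3 = 0.1747 m^3

0.1747


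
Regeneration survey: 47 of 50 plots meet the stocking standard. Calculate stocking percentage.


Formula: Stocking % = stocked plots / total plots * 100
Stocking = 47 / 50 * 100
Stocking = 0.94 * 100 = 94.0%

94.0


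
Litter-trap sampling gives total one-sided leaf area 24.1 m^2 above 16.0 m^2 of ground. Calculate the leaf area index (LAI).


Formula: LAI = total leaf area / ground area  (dimensionless)
LAI = 24.1 m^2 / 16.0 m^2
LAI = 1.51

1.51


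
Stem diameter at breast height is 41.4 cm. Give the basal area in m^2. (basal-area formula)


Formula: BA = pi * (DBH/2)^2 / 10000  (cm^2 to m^2)
Radius = DBH/2 = 41.4/2 = 20.7 cm
BA = pi * 20.7^2 / 10000
   = 1346.141 cm^2 / 10000
   = 0.1346 m^2

0.1346


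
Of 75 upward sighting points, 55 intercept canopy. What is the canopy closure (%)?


Formula: Canopy closure = covered points / total points * 100
Closure = 55 / 75 * 100
Closure = 0.7333 * 100 = 73.3%

73.3


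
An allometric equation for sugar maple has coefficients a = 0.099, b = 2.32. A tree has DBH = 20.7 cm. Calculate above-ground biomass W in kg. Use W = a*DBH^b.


Formula: W = a * DBH^b  (allometric power law)
DBH^b = 20.7^2.32 = 1129.9291
W = 0.099 * 1129.9291 = 111.9 kg

111.9


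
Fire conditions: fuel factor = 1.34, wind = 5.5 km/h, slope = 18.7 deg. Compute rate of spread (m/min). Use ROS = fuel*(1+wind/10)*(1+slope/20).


Formula: ROS = fuel * (1 + wind/10) * (1 + slope/20)
Wind factor = 1 + 5.5/10 = 1.55
Slope factor = 1 + 18.7/20 = 1.935
ROS = 1.34 * 1.55 * 1.935 = 4.02 m/min

4.02


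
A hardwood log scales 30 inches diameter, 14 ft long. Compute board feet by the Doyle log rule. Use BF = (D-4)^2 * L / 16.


Doyle: BF = (D - 4)^2 * L / 16
Adjusted diameter = 30 - 4 = 26 in
(D-4)^2 = 26^2 = 676
BF = 676 * 14 / 16 = 592 BF

592


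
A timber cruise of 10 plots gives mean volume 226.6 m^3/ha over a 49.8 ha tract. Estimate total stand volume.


Formula: Total Volume = Mean Volume per ha * Total Area
Total Volume = 226.6 m^3/ha * 49.8 ha
Total Volume = 11285 m^3

11285


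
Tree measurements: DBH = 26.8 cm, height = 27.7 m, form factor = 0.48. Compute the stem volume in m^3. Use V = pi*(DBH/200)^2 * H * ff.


Formula: V = pi * (DBH/200)^2 * H * ff
Radius = DBH/200 = 26.8/200 = 0.134 m
Radius^2 = 0.134^2 = 0.017956 m^2
V = pi * 0.017956 * 27.7 * 0.48
V = 0.75 m^3

0.75


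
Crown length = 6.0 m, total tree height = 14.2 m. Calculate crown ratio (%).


Formula: Crown Ratio = (Crown Length / Total Height) * 100
CR = (6.0 m / 14.2 m) * 100
CR = 0.4225 * 100 = 42.3%

42.3


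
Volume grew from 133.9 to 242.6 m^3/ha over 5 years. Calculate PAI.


Formula: PAI = (V_T2 - V_T1) / (T2 - T1)
Volume increment = 242.6 - 133.9 = 108.7 m^3/ha
PAI = 108.7 / 5 = 21.74 m^3/ha/year

21.74


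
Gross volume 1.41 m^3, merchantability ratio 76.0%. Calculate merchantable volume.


Formula: MV = V_total * (merchantable_pct / 100)
Merchantable fraction = 76.0% / 100 = 0.76
MV = 1.41 m^3 * 0.76 = 1.072 m^3

1.072


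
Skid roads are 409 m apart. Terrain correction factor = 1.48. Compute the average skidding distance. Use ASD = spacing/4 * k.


Formula: ASD = (spacing / 4) * correction
Uncorrected distance = spacing / 4 = 409 / 4 = 102.25 m
ASD = 102.25 * 1.48 = 151 m

151


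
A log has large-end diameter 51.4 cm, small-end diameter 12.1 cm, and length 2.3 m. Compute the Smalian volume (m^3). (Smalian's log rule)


Smalian: V = (A1 + A2)/2 * L,  A = pi*(D/200)^2
A1 = pi*(51.4/200)^2 = 0.207499 m^2
A2 = pi*(12.1/200)^2 = 0.011499 m^2
V = (0.207499+0.011499)/2*2.3 = 0.2518 m^3

0.2518


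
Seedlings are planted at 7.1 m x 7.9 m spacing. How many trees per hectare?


Formula: TPH = 10000 m^2/ha / (spacing_x * spacing_y)
Area per tree = 7.1 m * 7.9 m = 56.09 m^2
TPH = 10000 / 56.09 = 178 trees/ha

178


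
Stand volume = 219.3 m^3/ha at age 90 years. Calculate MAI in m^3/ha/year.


Formula: MAI = Total Volume / Stand Age
MAI = 219.3 m^3/ha / 90 years
MAI = 2.44 m^3/ha/year

2.44


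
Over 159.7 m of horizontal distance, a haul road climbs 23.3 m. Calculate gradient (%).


Formula: Gradient = rise / run * 100
Gradient = 23.3 / 159.7 * 100 = 14.6%

14.6


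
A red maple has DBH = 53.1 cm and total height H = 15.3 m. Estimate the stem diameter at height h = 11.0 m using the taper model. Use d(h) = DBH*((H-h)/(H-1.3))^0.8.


Taper: d(h) = DBH * ((H - h) / (H - 1.3))^0.8
Numerator = H - h = 15.3 - 11.0 = 4.3 m
Denominator = H - 1.3 = 15.3 - 1.3 = 14.0 m
Ratio = 4.3 / 14.0 = 0.30714
d = 53.1 * 0.30714^0.8 = 20.7 cm

20.7


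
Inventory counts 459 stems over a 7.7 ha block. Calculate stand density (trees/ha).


Formula: Stand Density = N_trees / Area_ha
Density = 459 trees / 7.7 ha
Density = 60 trees/ha

60


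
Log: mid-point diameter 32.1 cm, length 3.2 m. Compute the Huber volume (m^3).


Huber: V = Am * L,  Am = pi*(Dm/200)^2
Am = pi*(32.1/200)^2 = 0.080928 m^2
V = 0.080928*3.2 = 0.259 m^3

0.259


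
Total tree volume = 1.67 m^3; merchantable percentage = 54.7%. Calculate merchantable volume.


Formula: MV = V_total * (merchantable_pct / 100)
Merchantable fraction = 54.7% / 100 = 0.547
MV = 1.67 m^3 * 0.547 = 0.913 m^3

0.913


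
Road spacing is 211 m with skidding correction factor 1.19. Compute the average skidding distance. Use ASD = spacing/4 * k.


Formula: ASD = (spacing / 4) * correction
Uncorrected distance = spacing / 4 = 211 / 4 = 52.75 m
ASD = 52.75 * 1.19 = 63 m

63


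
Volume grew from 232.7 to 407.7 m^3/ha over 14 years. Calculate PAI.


Formula: PAI = (V_T2 - V_T1) / (T2 - T1)
Volume increment = 407.7 - 232.7 = 175.0 m^3/ha
PAI = 175.0 / 14 = 12.5 m^3/ha/year

12.5


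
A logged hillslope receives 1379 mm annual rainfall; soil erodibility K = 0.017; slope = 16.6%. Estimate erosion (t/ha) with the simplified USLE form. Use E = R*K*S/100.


Formula: E = R * K * S / 100  (simplified USLE)
R * K = 1379 * 0.017 = 23.443
E = 23.443 * 16.6 / 100 = 3.89 t/ha

3.89


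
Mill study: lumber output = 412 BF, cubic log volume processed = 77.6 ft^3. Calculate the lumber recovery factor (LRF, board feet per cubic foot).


Formula: LRF = Lumber Output (BF) / Log Input (ft^3)
LRF = 412 BF / 77.6 ft^3
LRF = 5.31 BF/ft^3

5.31


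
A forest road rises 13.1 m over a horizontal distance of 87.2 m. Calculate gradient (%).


Formula: Gradient = rise / run * 100
Gradient = 13.1 / 87.2 * 100 = 15.0%

15.0


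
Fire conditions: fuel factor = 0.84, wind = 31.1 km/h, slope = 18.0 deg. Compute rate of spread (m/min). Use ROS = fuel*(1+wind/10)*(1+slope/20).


Formula: ROS = fuel * (1 + wind/10) * (1 + slope/20)
Wind factor = 1 + 31.1/10 = 4.11
Slope factor = 1 + 18.0/20 = 1.9
ROS = 0.84 * 4.11 * 1.9 = 6.56 m/min

6.56


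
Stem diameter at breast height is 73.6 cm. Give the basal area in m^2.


Formula: BA = pi * (DBH/2)^2 / 10000  (cm^2 to m^2)
Radius = DBH/2 = 73.6/2 = 36.8 cm
BA = pi * 36.8^2 / 10000
   = 4254.4704 cm^2 / 10000
   = 0.4254 m^2

0.4254


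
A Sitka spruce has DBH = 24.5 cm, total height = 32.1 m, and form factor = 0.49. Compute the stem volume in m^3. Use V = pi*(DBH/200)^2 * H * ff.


Formula: V = pi * (DBH/200)^2 * H * ff
Radius = DBH/200 = 24.5/200 = 0.1225 m
Radius^2 = 0.1225^2 = 0.01500625 m^2
V = pi * 0.01500625 * 32.1 * 0.49
V = 0.742 m^3

0.742


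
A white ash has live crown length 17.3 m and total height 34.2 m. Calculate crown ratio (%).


Formula: Crown Ratio = (Crown Length / Total Height) * 100
CR = (17.3 m / 34.2 m) * 100
CR = 0.5058 * 100 = 50.6%

50.6


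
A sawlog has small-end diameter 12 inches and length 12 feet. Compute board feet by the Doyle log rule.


Doyle: BF = (D - 4)^2 * L / 16
Adjusted diameter = 12 - 4 = 8 in
(D-4)^2 = 8^2 = 64
BF = 64 * 12 / 16 = 48 BF

48


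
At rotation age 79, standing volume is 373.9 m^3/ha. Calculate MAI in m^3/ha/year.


Formula: MAI = Total Volume / Stand Age
MAI = 373.9 m^3/ha / 79 years
MAI = 4.73 m^3/ha/year

4.73


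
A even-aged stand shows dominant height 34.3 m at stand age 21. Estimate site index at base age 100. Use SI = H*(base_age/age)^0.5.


Formula: SI = H_dom * (base_age / age)^0.5
Age ratio = 100 / 21 = 4.7619
sqrt(age_ratio) = 2.18218
SI = 34.3 * 2.18218 = 74.8 m

74.8


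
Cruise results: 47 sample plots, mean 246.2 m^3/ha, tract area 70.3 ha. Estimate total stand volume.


Formula: Total Volume = Mean Volume per ha * Total Area
Total Volume = 246.2 m^3/ha * 70.3 ha
Total Volume = 17308 m^3

17308


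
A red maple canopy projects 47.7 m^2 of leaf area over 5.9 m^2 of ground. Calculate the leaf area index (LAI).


Formula: LAI = total leaf area / ground area  (dimensionless)
LAI = 47.7 m^2 / 5.9 m^2
LAI = 8.08

8.08


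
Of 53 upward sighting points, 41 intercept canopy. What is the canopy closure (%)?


Formula: Canopy closure = covered points / total points * 100
Closure = 41 / 53 * 100
Closure = 0.7736 * 100 = 77.4%

77.4


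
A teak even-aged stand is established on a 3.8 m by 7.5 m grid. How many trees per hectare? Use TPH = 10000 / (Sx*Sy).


Formula: TPH = 10000 m^2/ha / (spacing_x * spacing_y)
Area per tree = 3.8 m * 7.5 m = 28.5 m^2
TPH = 10000 / 28.5 = 351 trees/ha

351


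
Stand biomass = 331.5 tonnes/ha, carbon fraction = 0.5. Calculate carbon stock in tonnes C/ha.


Formula: Carbon Stock = Biomass * Carbon Fraction
C = 331.5 t/ha * 0.5
C = 165.8 t C/ha

165.8


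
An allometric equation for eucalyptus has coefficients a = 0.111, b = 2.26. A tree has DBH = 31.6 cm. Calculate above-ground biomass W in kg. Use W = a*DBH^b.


Formula: W = a * DBH^b  (allometric power law)
DBH^b = 31.6^2.26 = 2450.715
W = 0.111 * 2450.715 = 272.0 kg

272.0


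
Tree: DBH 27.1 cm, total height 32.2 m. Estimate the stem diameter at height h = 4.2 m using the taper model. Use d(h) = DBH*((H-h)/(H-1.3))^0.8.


Taper: d(h) = DBH * ((H - h) / (H - 1.3))^0.8
Numerator = H - h = 32.2 - 4.2 = 28.0 m
Denominator = H - 1.3 = 32.2 - 1.3 = 30.9 m
Ratio = 28.0 / 30.9 = 0.90615
d = 27.1 * 0.90615^0.8 = 25.0 cm

25.0


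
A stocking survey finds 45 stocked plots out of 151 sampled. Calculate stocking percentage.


Formula: Stocking % = stocked plots / total plots * 100
Stocking = 45 / 151 * 100
Stocking = 0.298 * 100 = 29.8%

29.8


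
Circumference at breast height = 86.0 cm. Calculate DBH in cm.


Formula: DBH = C / pi
DBH = 86.0 / pi
pi = 3.14159...
DBH = 27.4 cm

27.4


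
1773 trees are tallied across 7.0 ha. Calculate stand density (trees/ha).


Formula: Stand Density = N_trees / Area_ha
Density = 1773 trees / 7.0 ha
Density = 253 trees/ha

253


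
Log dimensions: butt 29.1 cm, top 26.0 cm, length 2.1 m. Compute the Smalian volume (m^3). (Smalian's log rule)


Smalian: V = (A1 + A2)/2 * L,  A = pi*(D/200)^2
A1 = pi*(29.1/200)^2 = 0.066508 m^2
A2 = pi*(26.0/200)^2 = 0.053093 m^2
V = (0.066508+0.053093)/2*2.1 = 0.1256 m^3

0.1256


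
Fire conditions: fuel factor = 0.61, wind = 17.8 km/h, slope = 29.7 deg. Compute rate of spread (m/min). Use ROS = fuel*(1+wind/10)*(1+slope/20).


Formula: ROS = fuel * (1 + wind/10) * (1 + slope/20)
Wind factor = 1 + 17.8/10 = 2.78
Slope factor = 1 + 29.7/20 = 2.485
ROS = 0.61 * 2.78 * 2.485 = 4.21 m/min

4.21


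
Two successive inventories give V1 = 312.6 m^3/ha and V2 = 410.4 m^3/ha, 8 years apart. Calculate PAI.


Formula: PAI = (V_T2 - V_T1) / (T2 - T1)
Volume increment = 410.4 - 312.6 = 97.8 m^3/ha
PAI = 97.8 / 8 = 12.23 m^3/ha/year

12.23


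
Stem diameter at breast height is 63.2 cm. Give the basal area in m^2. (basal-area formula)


Formula: BA = pi * (DBH/2)^2 / 10000  (cm^2 to m^2)
Radius = DBH/2 = 63.2/2 = 31.6 cm
BA = pi * 31.6^2 / 10000
   = 3137.0688 cm^2 / 10000
   = 0.3137 m^2

0.3137


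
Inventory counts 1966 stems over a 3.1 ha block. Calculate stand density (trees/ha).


Formula: Stand Density = N_trees / Area_ha
Density = 1966 trees / 3.1 ha
Density = 634 trees/ha

634


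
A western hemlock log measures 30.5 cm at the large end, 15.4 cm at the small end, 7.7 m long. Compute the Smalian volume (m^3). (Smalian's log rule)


Smalian: V = (A1 + A2)/2 * L,  A = pi*(D/200)^2
A1 = pi*(30.5/200)^2 = 0.073062 m^2
A2 = pi*(15.4/200)^2 = 0.018627 m^2
V = (0.073062+0.018627)/2*7.7 = 0.353 m^3

0.353


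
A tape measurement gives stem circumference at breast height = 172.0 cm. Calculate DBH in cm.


Formula: DBH = C / pi
DBH = 172.0 / pi
pi = 3.14159...
DBH = 54.7 cm

54.7


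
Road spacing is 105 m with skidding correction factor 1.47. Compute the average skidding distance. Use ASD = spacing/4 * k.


Formula: ASD = (spacing / 4) * correction
Uncorrected distance = spacing / 4 = 105 / 4 = 26.25 m
ASD = 26.25 * 1.47 = 39 m

39


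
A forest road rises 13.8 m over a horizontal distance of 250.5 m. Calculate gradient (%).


Formula: Gradient = rise / run * 100
Gradient = 13.8 / 250.5 * 100 = 5.5%

5.5


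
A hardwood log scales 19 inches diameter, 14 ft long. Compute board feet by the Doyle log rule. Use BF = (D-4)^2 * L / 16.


Doyle: BF = (D - 4)^2 * L / 16
Adjusted diameter = 19 - 4 = 15 in
(D-4)^2 = 15^2 = 225
BF = 225 * 14 / 16 = 197 BF

197


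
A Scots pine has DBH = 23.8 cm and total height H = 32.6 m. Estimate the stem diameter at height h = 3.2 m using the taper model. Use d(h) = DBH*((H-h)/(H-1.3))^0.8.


Taper: d(h) = DBH * ((H - h) / (H - 1.3))^0.8
Numerator = H - h = 32.6 - 3.2 = 29.4 m
Denominator = H - 1.3 = 32.6 - 1.3 = 31.3 m
Ratio = 29.4 / 31.3 = 0.9393
d = 23.8 * 0.9393^0.8 = 22.6 cm

22.6


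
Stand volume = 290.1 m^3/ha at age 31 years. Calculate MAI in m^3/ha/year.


Formula: MAI = Total Volume / Stand Age
MAI = 290.1 m^3/ha / 31 years
MAI = 9.36 m^3/ha/year

9.36


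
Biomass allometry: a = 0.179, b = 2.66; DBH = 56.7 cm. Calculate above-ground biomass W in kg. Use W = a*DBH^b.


Formula: W = a * DBH^b  (allometric power law)
DBH^b = 56.7^2.66 = 46188.1893
W = 0.179 * 46188.1893 = 8267.7 kg

8267.7


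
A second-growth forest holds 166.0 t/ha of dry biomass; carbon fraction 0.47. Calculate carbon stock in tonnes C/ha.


Formula: Carbon Stock = Biomass * Carbon Fraction
C = 166.0 t/ha * 0.47
C = 78.0 t C/ha

78.0


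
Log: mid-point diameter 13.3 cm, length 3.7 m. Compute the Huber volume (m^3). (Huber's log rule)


Huber: V = Am * L,  Am = pi*(Dm/200)^2
Am = pi*(13.3/200)^2 = 0.013893 m^2
V = 0.013893*3.7 = 0.0514 m^3

0.0514


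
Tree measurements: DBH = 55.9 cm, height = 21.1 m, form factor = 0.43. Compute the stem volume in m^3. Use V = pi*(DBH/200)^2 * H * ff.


Formula: V = pi * (DBH/200)^2 * H * ff
Radius = DBH/200 = 55.9/200 = 0.2795 m
Radius^2 = 0.2795^2 = 0.07812025 m^2
V = pi * 0.07812025 * 21.1 * 0.43
V = 2.227 m^3

2.227


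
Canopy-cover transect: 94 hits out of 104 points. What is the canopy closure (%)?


Formula: Canopy closure = covered points / total points * 100
Closure = 94 / 104 * 100
Closure = 0.9038 * 100 = 90.4%

90.4


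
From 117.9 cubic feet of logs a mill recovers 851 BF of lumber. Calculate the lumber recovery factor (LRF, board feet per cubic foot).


Formula: LRF = Lumber Output (BF) / Log Input (ft^3)
LRF = 851 BF / 117.9 ft^3
LRF = 7.22 BF/ft^3

7.22


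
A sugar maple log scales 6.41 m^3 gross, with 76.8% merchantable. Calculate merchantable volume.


Formula: MV = V_total * (merchantable_pct / 100)
Merchantable fraction = 76.8% / 100 = 0.768
MV = 6.41 m^3 * 0.768 = 4.923 m^3

4.923


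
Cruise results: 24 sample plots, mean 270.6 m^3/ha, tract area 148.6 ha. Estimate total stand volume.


Formula: Total Volume = Mean Volume per ha * Total Area
Total Volume = 270.6 m^3/ha * 148.6 ha
Total Volume = 40211 m^3

40211


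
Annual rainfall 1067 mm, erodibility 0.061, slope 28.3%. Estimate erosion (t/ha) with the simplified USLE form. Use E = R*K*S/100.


Formula: E = R * K * S / 100  (simplified USLE)
R * K = 1067 * 0.061 = 65.087
E = 65.087 * 28.3 / 100 = 18.42 t/ha

18.42


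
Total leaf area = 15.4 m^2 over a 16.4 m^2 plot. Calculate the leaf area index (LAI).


Formula: LAI = total leaf area / ground area  (dimensionless)
LAI = 15.4 m^2 / 16.4 m^2
LAI = 0.94

0.94


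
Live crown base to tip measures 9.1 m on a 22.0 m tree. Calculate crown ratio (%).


Formula: Crown Ratio = (Crown Length / Total Height) * 100
CR = (9.1 m / 22.0 m) * 100
CR = 0.4136 * 100 = 41.4%

41.4


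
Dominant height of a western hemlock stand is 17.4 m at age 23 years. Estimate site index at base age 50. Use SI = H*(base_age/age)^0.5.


Formula: SI = H_dom * (base_age / age)^0.5
Age ratio = 50 / 23 = 2.17391
sqrt(age_ratio) = 1.47442
SI = 17.4 * 1.47442 = 25.7 m

25.7


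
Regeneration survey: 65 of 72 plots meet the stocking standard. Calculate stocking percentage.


Formula: Stocking % = stocked plots / total plots * 100
Stocking = 65 / 72 * 100
Stocking = 0.9028 * 100 = 90.3%

90.3


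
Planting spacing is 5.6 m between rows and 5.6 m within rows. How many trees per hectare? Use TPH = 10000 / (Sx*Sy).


Formula: TPH = 10000 m^2/ha / (spacing_x * spacing_y)
Area per tree = 5.6 m * 5.6 m = 31.36 m^2
TPH = 10000 / 31.36 = 319 trees/ha

319


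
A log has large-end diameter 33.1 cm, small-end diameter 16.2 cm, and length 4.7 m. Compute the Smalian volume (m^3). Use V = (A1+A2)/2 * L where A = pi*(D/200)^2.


Smalian: V = (A1 + A2)/2 * L,  A = pi*(D/200)^2
A1 = pi*(33.1/200)^2 = 0.086049 m^2
A2 = pi*(16.2/200)^2 = 0.020612 m^2
V = (0.086049+0.020612)/2*4.7 = 0.2507 m^3

0.2507


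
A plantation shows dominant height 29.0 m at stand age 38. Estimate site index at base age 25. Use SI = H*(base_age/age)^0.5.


Formula: SI = H_dom * (base_age / age)^0.5
Age ratio = 25 / 38 = 0.65789
sqrt(age_ratio) = 0.81111
SI = 29.0 * 0.81111 = 23.5 m

23.5


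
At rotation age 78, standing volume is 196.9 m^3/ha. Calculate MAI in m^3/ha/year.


Formula: MAI = Total Volume / Stand Age
MAI = 196.9 m^3/ha / 78 years
MAI = 2.52 m^3/ha/year

2.52


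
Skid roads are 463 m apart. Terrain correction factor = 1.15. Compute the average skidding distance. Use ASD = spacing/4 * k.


Formula: ASD = (spacing / 4) * correction
Uncorrected distance = spacing / 4 = 463 / 4 = 115.75 m
ASD = 115.75 * 1.15 = 133 m

133


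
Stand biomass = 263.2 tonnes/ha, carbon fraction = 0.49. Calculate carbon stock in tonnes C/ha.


Formula: Carbon Stock = Biomass * Carbon Fraction
C = 263.2 t/ha * 0.49
C = 129.0 t C/ha

129.0


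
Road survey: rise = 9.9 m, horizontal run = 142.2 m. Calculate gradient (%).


Formula: Gradient = rise / run * 100
Gradient = 9.9 / 142.2 * 100 = 7.0%

7.0


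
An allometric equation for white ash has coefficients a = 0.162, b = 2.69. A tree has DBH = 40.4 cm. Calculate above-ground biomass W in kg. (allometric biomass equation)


Formula: W = a * DBH^b  (allometric power law)
DBH^b = 40.4^2.69 = 20949.1242
W = 0.162 * 20949.1242 = 3393.8 kg

3393.8


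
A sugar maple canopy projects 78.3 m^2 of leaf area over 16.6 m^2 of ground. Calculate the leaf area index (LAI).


Formula: LAI = total leaf area / ground area  (dimensionless)
LAI = 78.3 m^2 / 16.6 m^2
LAI = 4.72

4.72


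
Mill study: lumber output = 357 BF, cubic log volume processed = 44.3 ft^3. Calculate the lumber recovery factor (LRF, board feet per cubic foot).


Formula: LRF = Lumber Output (BF) / Log Input (ft^3)
LRF = 357 BF / 44.3 ft^3
LRF = 8.06 BF/ft^3

8.06


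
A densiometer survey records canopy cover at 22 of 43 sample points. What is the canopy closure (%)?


Formula: Canopy closure = covered points / total points * 100
Closure = 22 / 43 * 100
Closure = 0.5116 * 100 = 51.2%

51.2


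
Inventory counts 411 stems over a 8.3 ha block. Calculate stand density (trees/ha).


Formula: Stand Density = N_trees / Area_ha
Density = 411 trees / 8.3 ha
Density = 50 trees/ha

50


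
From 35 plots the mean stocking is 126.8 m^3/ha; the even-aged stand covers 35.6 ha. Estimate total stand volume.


Formula: Total Volume = Mean Volume per ha * Total Area
Total Volume = 126.8 m^3/ha * 35.6 ha
Total Volume = 4514 m^3

4514


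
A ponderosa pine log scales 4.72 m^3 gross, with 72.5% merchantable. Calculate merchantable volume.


Formula: MV = V_total * (merchantable_pct / 100)
Merchantable fraction = 72.5% / 100 = 0.725
MV = 4.72 m^3 * 0.725 = 3.422 m^3

3.422


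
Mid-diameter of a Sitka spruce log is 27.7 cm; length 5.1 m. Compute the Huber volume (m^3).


Huber: V = Am * L,  Am = pi*(Dm/200)^2
Am = pi*(27.7/200)^2 = 0.060263 m^2
V = 0.060263*5.1 = 0.3073 m^3

0.3073


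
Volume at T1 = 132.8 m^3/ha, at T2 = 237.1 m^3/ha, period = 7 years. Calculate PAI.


Formula: PAI = (V_T2 - V_T1) / (T2 - T1)
Volume increment = 237.1 - 132.8 = 104.3 m^3/ha
PAI = 104.3 / 7 = 14.9 m^3/ha/year

14.9


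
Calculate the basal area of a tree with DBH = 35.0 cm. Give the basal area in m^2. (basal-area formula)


Formula: BA = pi * (DBH/2)^2 / 10000  (cm^2 to m^2)
Radius = DBH/2 = 35.0/2 = 17.5 cm
BA = pi * 17.5^2 / 10000
   = 962.1128 cm^2 / 10000
   = 0.0962 m^2

0.0962


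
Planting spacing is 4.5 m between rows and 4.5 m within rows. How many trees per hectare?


Formula: TPH = 10000 m^2/ha / (spacing_x * spacing_y)
Area per tree = 4.5 m * 4.5 m = 20.25 m^2
TPH = 10000 / 20.25 = 494 trees/ha

494


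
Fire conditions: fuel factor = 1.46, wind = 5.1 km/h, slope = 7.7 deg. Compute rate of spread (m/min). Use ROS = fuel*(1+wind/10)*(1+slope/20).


Formula: ROS = fuel * (1 + wind/10) * (1 + slope/20)
Wind factor = 1 + 5.1/10 = 1.51
Slope factor = 1 + 7.7/20 = 1.385
ROS = 1.46 * 1.51 * 1.385 = 3.05 m/min

3.05


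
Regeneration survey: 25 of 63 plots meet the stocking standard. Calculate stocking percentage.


Formula: Stocking % = stocked plots / total plots * 100
Stocking = 25 / 63 * 100
Stocking = 0.3968 * 100 = 39.7%

39.7


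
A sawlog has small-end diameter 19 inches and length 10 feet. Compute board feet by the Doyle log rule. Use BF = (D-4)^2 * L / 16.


Doyle: BF = (D - 4)^2 * L / 16
Adjusted diameter = 19 - 4 = 15 in
(D-4)^2 = 15^2 = 225
BF = 225 * 10 / 16 = 141 BF

141


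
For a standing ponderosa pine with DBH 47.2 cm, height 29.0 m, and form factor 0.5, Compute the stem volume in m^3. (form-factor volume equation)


Formula: V = pi * (DBH/200)^2 * H * ff
Radius = DBH/200 = 47.2/200 = 0.236 m
Radius^2 = 0.236^2 = 0.055696 m^2
V = pi * 0.055696 * 29.0 * 0.5
V = 2.537 m^3

2.537


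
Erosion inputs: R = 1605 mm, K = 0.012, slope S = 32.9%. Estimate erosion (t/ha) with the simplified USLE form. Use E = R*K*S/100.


Formula: E = R * K * S / 100  (simplified USLE)
R * K = 1605 * 0.012 = 19.26
E = 19.26 * 32.9 / 100 = 6.34 t/ha

6.34


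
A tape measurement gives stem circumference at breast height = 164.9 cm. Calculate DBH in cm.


Formula: DBH = C / pi
DBH = 164.9 / pi
pi = 3.14159...
DBH = 52.5 cm

52.5


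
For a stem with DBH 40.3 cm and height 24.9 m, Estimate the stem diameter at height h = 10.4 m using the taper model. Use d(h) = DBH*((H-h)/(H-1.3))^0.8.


Taper: d(h) = DBH * ((H - h) / (H - 1.3))^0.8
Numerator = H - h = 24.9 - 10.4 = 14.5 m
Denominator = H - 1.3 = 24.9 - 1.3 = 23.6 m
Ratio = 14.5 / 23.6 = 0.61441
d = 40.3 * 0.61441^0.8 = 27.3 cm

27.3


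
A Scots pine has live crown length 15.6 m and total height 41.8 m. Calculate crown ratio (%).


Formula: Crown Ratio = (Crown Length / Total Height) * 100
CR = (15.6 m / 41.8 m) * 100
CR = 0.3732 * 100 = 37.3%

37.3


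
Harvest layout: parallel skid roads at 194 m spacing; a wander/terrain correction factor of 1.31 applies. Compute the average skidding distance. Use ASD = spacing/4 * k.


Formula: ASD = (spacing / 4) * correction
Uncorrected distance = spacing / 4 = 194 / 4 = 48.5 m
ASD = 48.5 * 1.31 = 64 m

64


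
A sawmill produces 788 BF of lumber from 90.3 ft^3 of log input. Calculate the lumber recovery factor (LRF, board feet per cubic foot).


Formula: LRF = Lumber Output (BF) / Log Input (ft^3)
LRF = 788 BF / 90.3 ft^3
LRF = 8.73 BF/ft^3

8.73


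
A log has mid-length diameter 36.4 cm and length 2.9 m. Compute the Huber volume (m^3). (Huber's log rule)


Huber: V = Am * L,  Am = pi*(Dm/200)^2
Am = pi*(36.4/200)^2 = 0.104062 m^2
V = 0.104062*2.9 = 0.3018 m^3

0.3018


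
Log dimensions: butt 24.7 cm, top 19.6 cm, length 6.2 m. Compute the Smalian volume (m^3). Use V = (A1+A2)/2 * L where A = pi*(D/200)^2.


Smalian: V = (A1 + A2)/2 * L,  A = pi*(D/200)^2
A1 = pi*(24.7/200)^2 = 0.047916 m^2
A2 = pi*(19.6/200)^2 = 0.030172 m^2
V = (0.047916+0.030172)/2*6.2 = 0.2421 m^3

0.2421


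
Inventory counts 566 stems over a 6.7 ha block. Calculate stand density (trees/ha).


Formula: Stand Density = N_trees / Area_ha
Density = 566 trees / 6.7 ha
Density = 84 trees/ha

84


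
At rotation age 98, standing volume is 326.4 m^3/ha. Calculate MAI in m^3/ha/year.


Formula: MAI = Total Volume / Stand Age
MAI = 326.4 m^3/ha / 98 years
MAI = 3.33 m^3/ha/year

3.33


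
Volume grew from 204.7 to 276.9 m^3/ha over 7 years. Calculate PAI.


Formula: PAI = (V_T2 - V_T1) / (T2 - T1)
Volume increment = 276.9 - 204.7 = 72.2 m^3/ha
PAI = 72.2 / 7 = 10.31 m^3/ha/year

10.31


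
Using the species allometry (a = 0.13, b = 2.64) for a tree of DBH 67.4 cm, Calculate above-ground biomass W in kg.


Formula: W = a * DBH^b  (allometric power law)
DBH^b = 67.4^2.64 = 67245.3296
W = 0.13 * 67245.3296 = 8741.9 kg

8741.9


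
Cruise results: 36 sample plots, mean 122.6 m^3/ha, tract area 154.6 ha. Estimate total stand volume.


Formula: Total Volume = Mean Volume per ha * Total Area
Total Volume = 122.6 m^3/ha * 154.6 ha
Total Volume = 18954 m^3

18954


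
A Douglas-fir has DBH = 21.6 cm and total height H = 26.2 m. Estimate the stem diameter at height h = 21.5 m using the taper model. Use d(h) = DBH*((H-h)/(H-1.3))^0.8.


Taper: d(h) = DBH * ((H - h) / (H - 1.3))^0.8
Numerator = H - h = 26.2 - 21.5 = 4.7 m
Denominator = H - 1.3 = 26.2 - 1.3 = 24.9 m
Ratio = 4.7 / 24.9 = 0.18876
d = 21.6 * 0.18876^0.8 = 5.7 cm

5.7


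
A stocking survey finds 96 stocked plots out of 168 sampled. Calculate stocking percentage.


Formula: Stocking % = stocked plots / total plots * 100
Stocking = 96 / 168 * 100
Stocking = 0.5714 * 100 = 57.1%

57.1


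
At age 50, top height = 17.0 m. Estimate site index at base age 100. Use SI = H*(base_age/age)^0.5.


Formula: SI = H_dom * (base_age / age)^0.5
Age ratio = 100 / 50 = 2.0
sqrt(age_ratio) = 1.41421
SI = 17.0 * 1.41421 = 24.0 m

24.0


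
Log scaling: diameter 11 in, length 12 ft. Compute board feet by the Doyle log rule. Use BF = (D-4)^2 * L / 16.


Doyle: BF = (D - 4)^2 * L / 16
Adjusted diameter = 11 - 4 = 7 in
(D-4)^2 = 7^2 = 49
BF = 49 * 12 / 16 = 37 BF

37


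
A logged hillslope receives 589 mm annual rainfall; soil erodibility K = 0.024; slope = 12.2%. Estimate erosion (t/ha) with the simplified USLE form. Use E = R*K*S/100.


Formula: E = R * K * S / 100  (simplified USLE)
R * K = 589 * 0.024 = 14.136
E = 14.136 * 12.2 / 100 = 1.72 t/ha

1.72


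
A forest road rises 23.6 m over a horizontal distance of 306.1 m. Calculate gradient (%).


Formula: Gradient = rise / run * 100
Gradient = 23.6 / 306.1 * 100 = 7.7%

7.7


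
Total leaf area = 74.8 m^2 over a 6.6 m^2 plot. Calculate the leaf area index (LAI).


Formula: LAI = total leaf area / ground area  (dimensionless)
LAI = 74.8 m^2 / 6.6 m^2
LAI = 11.33

11.33


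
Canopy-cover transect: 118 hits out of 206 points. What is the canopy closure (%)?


Formula: Canopy closure = covered points / total points * 100
Closure = 118 / 206 * 100
Closure = 0.5728 * 100 = 57.3%

57.3


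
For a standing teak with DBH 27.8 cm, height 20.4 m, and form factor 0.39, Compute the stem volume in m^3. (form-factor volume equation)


Formula: V = pi * (DBH/200)^2 * H * ff
Radius = DBH/200 = 27.8/200 = 0.139 m
Radius^2 = 0.139^2 = 0.019321 m^2
V = pi * 0.019321 * 20.4 * 0.39
V = 0.483 m^3

0.483


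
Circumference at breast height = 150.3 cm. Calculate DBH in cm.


Formula: DBH = C / pi
DBH = 150.3 / pi
pi = 3.14159...
DBH = 47.8 cm

47.8


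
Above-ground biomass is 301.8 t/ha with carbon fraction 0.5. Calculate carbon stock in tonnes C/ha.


Formula: Carbon Stock = Biomass * Carbon Fraction
C = 301.8 t/ha * 0.5
C = 150.9 t C/ha

150.9


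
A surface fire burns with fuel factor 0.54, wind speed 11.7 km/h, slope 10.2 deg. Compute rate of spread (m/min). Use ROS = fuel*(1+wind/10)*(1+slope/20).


Formula: ROS = fuel * (1 + wind/10) * (1 + slope/20)
Wind factor = 1 + 11.7/10 = 2.17
Slope factor = 1 + 10.2/20 = 1.51
ROS = 0.54 * 2.17 * 1.51 = 1.77 m/min

1.77


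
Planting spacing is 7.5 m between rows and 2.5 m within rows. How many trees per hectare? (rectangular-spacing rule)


Formula: TPH = 10000 m^2/ha / (spacing_x * spacing_y)
Area per tree = 7.5 m * 2.5 m = 18.75 m^2
TPH = 10000 / 18.75 = 533 trees/ha

533


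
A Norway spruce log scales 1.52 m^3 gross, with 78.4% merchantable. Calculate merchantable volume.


Formula: MV = V_total * (merchantable_pct / 100)
Merchantable fraction = 78.4% / 100 = 0.784
MV = 1.52 m^3 * 0.784 = 1.192 m^3

1.192


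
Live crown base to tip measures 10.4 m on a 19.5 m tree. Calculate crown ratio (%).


Formula: Crown Ratio = (Crown Length / Total Height) * 100
CR = (10.4 m / 19.5 m) * 100
CR = 0.5333 * 100 = 53.3%

53.3


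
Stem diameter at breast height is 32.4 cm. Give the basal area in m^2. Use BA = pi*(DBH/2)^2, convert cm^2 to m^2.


Formula: BA = pi * (DBH/2)^2 / 10000  (cm^2 to m^2)
Radius = DBH/2 = 32.4/2 = 16.2 cm
BA = pi * 16.2^2 / 10000
   = 824.4796 cm^2 / 10000
   = 0.0824 m^2

0.0824


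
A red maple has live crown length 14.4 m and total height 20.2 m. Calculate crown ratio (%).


Formula: Crown Ratio = (Crown Length / Total Height) * 100
CR = (14.4 m / 20.2 m) * 100
CR = 0.7129 * 100 = 71.3%

71.3


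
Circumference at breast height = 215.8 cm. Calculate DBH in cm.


Formula: DBH = C / pi
DBH = 215.8 / pi
pi = 3.14159...
DBH = 68.7 cm

68.7


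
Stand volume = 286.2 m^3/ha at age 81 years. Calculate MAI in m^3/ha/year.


Formula: MAI = Total Volume / Stand Age
MAI = 286.2 m^3/ha / 81 years
MAI = 3.53 m^3/ha/year

3.53


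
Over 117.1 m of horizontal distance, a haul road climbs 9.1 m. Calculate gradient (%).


Formula: Gradient = rise / run * 100
Gradient = 9.1 / 117.1 * 100 = 7.8%

7.8


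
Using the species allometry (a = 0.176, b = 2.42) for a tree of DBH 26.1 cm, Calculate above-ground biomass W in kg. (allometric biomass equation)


Formula: W = a * DBH^b  (allometric power law)
DBH^b = 26.1^2.42 = 2680.8346
W = 0.176 * 2680.8346 = 471.8 kg

471.8


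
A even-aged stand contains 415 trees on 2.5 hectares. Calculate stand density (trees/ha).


Formula: Stand Density = N_trees / Area_ha
Density = 415 trees / 2.5 ha
Density = 166 trees/ha

166


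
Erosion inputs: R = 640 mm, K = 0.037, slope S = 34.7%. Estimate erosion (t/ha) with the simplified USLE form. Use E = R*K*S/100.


Formula: E = R * K * S / 100  (simplified USLE)
R * K = 640 * 0.037 = 23.68
E = 23.68 * 34.7 / 100 = 8.22 t/ha

8.22


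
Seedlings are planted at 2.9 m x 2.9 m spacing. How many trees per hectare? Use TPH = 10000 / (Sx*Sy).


Formula: TPH = 10000 m^2/ha / (spacing_x * spacing_y)
Area per tree = 2.9 m * 2.9 m = 8.41 m^2
TPH = 10000 / 8.41 = 1189 trees/ha

1189


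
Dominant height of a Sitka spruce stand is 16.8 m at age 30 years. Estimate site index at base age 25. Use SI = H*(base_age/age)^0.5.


Formula: SI = H_dom * (base_age / age)^0.5
Age ratio = 25 / 30 = 0.83333
sqrt(age_ratio) = 0.91287
SI = 16.8 * 0.91287 = 15.3 m

15.3


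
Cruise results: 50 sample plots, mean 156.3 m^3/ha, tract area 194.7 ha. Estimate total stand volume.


Formula: Total Volume = Mean Volume per ha * Total Area
Total Volume = 156.3 m^3/ha * 194.7 ha
Total Volume = 30432 m^3

30432


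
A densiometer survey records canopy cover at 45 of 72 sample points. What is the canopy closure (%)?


Formula: Canopy closure = covered points / total points * 100
Closure = 45 / 72 * 100
Closure = 0.625 * 100 = 62.5%

62.5


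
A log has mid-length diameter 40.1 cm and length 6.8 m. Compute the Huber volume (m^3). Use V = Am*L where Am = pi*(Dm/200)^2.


Huber: V = Am * L,  Am = pi*(Dm/200)^2
Am = pi*(40.1/200)^2 = 0.126293 m^2
V = 0.126293*6.8 = 0.8588 m^3

0.8588


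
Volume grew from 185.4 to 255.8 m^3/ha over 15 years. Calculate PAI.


Formula: PAI = (V_T2 - V_T1) / (T2 - T1)
Volume increment = 255.8 - 185.4 = 70.4 m^3/ha
PAI = 70.4 / 15 = 4.69 m^3/ha/year

4.69


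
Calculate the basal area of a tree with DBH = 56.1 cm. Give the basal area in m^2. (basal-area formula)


Formula: BA = pi * (DBH/2)^2 / 10000  (cm^2 to m^2)
Radius = DBH/2 = 56.1/2 = 28.05 cm
BA = pi * 28.05^2 / 10000
   = 2471.813 cm^2 / 10000
   = 0.2472 m^2

0.2472


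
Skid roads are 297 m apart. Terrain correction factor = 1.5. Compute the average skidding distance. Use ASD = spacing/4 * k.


Formula: ASD = (spacing / 4) * correction
Uncorrected distance = spacing / 4 = 297 / 4 = 74.25 m
ASD = 74.25 * 1.5 = 111 m

111


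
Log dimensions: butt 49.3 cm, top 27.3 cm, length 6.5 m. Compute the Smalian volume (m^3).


Smalian: V = (A1 + A2)/2 * L,  A = pi*(D/200)^2
A1 = pi*(49.3/200)^2 = 0.19089 m^2
A2 = pi*(27.3/200)^2 = 0.058535 m^2
V = (0.19089+0.058535)/2*6.5 = 0.8106 m^3

0.8106


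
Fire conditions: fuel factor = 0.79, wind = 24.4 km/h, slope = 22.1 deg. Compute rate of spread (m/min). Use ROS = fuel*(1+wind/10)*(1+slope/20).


Formula: ROS = fuel * (1 + wind/10) * (1 + slope/20)
Wind factor = 1 + 24.4/10 = 3.44
Slope factor = 1 + 22.1/20 = 2.105
ROS = 0.79 * 3.44 * 2.105 = 5.72 m/min

5.72


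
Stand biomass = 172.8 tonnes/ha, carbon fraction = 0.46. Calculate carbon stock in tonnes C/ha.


Formula: Carbon Stock = Biomass * Carbon Fraction
C = 172.8 t/ha * 0.46
C = 79.5 t C/ha

79.5


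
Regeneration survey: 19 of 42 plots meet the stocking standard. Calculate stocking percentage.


Formula: Stocking % = stocked plots / total plots * 100
Stocking = 19 / 42 * 100
Stocking = 0.4524 * 100 = 45.2%

45.2


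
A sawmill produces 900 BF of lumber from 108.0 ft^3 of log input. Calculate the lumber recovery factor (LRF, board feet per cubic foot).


Formula: LRF = Lumber Output (BF) / Log Input (ft^3)
LRF = 900 BF / 108.0 ft^3
LRF = 8.33 BF/ft^3

8.33
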